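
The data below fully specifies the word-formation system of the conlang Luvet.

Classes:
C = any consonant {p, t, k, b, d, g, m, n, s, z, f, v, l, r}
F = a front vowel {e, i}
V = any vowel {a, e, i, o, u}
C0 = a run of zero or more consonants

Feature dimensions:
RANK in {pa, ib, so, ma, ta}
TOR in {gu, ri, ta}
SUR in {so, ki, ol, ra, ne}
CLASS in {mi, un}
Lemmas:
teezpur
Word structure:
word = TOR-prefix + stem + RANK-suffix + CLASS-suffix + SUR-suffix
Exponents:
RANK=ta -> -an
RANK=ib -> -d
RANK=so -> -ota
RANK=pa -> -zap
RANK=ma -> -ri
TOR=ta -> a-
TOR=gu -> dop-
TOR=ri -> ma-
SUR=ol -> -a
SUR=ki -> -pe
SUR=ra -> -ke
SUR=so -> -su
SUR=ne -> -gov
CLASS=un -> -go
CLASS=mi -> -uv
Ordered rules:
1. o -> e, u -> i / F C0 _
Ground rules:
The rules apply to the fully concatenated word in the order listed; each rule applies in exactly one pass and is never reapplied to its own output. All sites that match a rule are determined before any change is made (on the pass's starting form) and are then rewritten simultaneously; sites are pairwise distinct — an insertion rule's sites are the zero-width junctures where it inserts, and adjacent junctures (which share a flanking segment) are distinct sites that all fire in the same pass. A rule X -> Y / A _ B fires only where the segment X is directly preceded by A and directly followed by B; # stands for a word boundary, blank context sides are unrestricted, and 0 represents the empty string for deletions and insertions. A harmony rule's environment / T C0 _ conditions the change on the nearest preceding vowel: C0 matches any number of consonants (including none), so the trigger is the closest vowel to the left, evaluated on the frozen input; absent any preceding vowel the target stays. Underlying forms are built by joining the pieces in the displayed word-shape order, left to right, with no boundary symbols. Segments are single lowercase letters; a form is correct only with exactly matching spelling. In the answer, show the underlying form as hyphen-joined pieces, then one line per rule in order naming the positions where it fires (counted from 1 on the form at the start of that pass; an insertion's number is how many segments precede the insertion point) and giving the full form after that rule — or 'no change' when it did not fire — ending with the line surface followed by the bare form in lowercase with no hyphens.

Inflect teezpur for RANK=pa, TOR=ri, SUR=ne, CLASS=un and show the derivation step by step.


underlying: ma-teezpur-zap-go-gov
1. o -> e, u -> i / F C0 _: fires at position(s) 8: mateezpirzapgogov
surface: mateezpirzapgogov


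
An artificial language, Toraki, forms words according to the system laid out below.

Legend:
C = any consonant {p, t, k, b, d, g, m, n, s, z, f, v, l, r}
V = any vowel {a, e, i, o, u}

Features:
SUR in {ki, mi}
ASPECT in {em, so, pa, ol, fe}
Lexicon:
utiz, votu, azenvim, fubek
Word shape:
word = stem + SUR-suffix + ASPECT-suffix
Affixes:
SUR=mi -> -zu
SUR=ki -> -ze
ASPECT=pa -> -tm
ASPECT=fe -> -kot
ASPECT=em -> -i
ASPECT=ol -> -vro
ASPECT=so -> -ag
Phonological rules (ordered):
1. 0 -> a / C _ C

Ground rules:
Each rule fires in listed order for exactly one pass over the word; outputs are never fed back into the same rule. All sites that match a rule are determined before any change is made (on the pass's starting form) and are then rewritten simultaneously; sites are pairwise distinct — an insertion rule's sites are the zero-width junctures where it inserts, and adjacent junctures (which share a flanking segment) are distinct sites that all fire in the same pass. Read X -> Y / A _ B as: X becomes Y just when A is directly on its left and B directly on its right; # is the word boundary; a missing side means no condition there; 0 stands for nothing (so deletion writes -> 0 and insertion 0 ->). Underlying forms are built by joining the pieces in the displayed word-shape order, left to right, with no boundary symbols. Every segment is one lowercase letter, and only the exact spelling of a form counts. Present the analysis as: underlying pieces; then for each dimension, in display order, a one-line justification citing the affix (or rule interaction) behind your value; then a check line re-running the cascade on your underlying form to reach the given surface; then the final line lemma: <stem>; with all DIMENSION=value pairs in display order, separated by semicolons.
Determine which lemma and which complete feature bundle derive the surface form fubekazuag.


underlying: fubek-zu-ag
SUR=mi - signalled by the affix -zu
ASPECT=so - signalled by the affix -ag
check: fubekzuag -> fubekazuag
lemma: fubek; SUR=mi; ASPECT=so


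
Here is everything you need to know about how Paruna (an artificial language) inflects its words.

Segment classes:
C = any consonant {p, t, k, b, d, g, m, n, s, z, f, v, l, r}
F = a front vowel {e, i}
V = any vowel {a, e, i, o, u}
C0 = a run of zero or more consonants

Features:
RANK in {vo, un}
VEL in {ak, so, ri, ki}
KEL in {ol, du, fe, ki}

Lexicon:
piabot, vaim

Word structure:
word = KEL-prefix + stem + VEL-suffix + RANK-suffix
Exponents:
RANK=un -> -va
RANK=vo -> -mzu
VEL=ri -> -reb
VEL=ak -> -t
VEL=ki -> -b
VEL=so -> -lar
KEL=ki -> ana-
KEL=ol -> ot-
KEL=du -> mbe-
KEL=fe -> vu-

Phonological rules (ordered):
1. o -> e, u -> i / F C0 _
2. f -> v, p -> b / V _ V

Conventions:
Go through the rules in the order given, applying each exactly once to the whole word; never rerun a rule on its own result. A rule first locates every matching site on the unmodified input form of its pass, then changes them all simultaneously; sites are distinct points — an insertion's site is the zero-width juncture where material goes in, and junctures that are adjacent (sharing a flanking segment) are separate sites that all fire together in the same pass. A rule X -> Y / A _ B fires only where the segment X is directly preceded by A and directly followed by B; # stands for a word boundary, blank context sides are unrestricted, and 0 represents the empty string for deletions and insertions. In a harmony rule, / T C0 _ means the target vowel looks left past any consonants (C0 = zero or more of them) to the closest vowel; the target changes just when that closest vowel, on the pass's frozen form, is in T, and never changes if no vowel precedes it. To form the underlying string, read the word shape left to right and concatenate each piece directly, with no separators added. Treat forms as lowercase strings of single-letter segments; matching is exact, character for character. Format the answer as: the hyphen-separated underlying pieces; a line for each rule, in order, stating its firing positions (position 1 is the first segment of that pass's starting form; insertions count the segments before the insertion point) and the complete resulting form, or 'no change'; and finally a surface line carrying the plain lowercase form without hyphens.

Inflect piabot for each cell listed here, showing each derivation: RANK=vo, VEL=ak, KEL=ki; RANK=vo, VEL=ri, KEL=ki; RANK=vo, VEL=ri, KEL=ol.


cell RANK=vo, VEL=ak, KEL=ki:
underlying: ana-piabot-t-mzu
1. o -> e, u -> i / F C0 _: no change
2. f -> v, p -> b / V _ V: fires at position(s) 4: anabiabottmzu
surface: anabiabottmzu

cell RANK=vo, VEL=ri, KEL=ki:
underlying: ana-piabot-reb-mzu
1. o -> e, u -> i / F C0 _: fires at position(s) 15: anapiabotrebmzi
2. f -> v, p -> b / V _ V: fires at position(s) 4: anabiabotrebmzi
surface: anabiabotrebmzi

cell RANK=vo, VEL=ri, KEL=ol:
underlying: ot-piabot-reb-mzu
1. o -> e, u -> i / F C0 _: fires at position(s) 14: otpiabotrebmzi
2. f -> v, p -> b / V _ V: no change
surface: otpiabotrebmzi


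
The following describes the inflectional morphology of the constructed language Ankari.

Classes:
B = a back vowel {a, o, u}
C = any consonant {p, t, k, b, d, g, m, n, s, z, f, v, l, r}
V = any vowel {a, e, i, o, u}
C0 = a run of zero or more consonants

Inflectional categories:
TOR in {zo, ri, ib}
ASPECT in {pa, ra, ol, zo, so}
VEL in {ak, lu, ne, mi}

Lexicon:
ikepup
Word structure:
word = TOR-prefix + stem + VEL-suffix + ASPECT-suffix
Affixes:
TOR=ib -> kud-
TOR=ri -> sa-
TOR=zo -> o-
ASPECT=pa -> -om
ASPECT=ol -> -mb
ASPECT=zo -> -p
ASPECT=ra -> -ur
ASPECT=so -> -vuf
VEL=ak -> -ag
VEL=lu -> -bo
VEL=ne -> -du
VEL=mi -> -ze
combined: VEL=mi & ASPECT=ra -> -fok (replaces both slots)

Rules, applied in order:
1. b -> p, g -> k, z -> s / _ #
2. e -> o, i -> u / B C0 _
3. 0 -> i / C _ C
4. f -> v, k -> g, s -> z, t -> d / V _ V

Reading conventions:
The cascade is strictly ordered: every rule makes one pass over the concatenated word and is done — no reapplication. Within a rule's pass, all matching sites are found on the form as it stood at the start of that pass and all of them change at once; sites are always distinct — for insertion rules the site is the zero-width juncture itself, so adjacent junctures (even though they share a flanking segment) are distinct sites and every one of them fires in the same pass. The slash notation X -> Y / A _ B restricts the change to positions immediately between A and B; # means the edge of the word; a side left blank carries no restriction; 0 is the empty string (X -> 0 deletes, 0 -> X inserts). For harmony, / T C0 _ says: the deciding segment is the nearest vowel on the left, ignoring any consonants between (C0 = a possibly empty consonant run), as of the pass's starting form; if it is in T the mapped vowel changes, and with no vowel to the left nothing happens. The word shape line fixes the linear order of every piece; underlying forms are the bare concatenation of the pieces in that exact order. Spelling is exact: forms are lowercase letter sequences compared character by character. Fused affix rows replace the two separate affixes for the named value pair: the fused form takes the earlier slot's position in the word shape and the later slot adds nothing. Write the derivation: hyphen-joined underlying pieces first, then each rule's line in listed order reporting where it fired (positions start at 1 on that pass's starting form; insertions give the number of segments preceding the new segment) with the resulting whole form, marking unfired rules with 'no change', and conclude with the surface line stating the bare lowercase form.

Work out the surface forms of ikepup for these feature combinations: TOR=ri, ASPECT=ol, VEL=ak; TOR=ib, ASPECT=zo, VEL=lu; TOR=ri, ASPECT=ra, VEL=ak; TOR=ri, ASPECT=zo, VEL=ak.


cell TOR=ri, ASPECT=ol, VEL=ak:
underlying: sa-ikepup-ag-mb
1. b -> p, g -> k, z -> s / _ #: fires at position(s) 12: saikepupagmp
2. e -> o, i -> u / B C0 _: fires at position(s) 3: saukepupagmp
3. 0 -> i / C _ C: inserts after position(s) 10, 11: saukepupagimip
4. f -> v, k -> g, s -> z, t -> d / V _ V: fires at position(s) 4: saugepupagimip
surface: saugepupagimip

cell TOR=ib, ASPECT=zo, VEL=lu:
underlying: kud-ikepup-bo-p
1. b -> p, g -> k, z -> s / _ #: no change
2. e -> o, i -> u / B C0 _: fires at position(s) 4: kudukepupbop
3. 0 -> i / C _ C: inserts after position(s) 9: kudukepupibop
4. f -> v, k -> g, s -> z, t -> d / V _ V: fires at position(s) 5: kudugepupibop
surface: kudugepupibop

cell TOR=ri, ASPECT=ra, VEL=ak:
underlying: sa-ikepup-ag-ur
1. b -> p, g -> k, z -> s / _ #: no change
2. e -> o, i -> u / B C0 _: fires at position(s) 3: saukepupagur
3. 0 -> i / C _ C: no change
4. f -> v, k -> g, s -> z, t -> d / V _ V: fires at position(s) 4: saugepupagur
surface: saugepupagur

cell TOR=ri, ASPECT=zo, VEL=ak:
underlying: sa-ikepup-ag-p
1. b -> p, g -> k, z -> s / _ #: no change
2. e -> o, i -> u / B C0 _: fires at position(s) 3: saukepupagp
3. 0 -> i / C _ C: inserts after position(s) 10: saukepupagip
4. f -> v, k -> g, s -> z, t -> d / V _ V: fires at position(s) 4: saugepupagip
surface: saugepupagip


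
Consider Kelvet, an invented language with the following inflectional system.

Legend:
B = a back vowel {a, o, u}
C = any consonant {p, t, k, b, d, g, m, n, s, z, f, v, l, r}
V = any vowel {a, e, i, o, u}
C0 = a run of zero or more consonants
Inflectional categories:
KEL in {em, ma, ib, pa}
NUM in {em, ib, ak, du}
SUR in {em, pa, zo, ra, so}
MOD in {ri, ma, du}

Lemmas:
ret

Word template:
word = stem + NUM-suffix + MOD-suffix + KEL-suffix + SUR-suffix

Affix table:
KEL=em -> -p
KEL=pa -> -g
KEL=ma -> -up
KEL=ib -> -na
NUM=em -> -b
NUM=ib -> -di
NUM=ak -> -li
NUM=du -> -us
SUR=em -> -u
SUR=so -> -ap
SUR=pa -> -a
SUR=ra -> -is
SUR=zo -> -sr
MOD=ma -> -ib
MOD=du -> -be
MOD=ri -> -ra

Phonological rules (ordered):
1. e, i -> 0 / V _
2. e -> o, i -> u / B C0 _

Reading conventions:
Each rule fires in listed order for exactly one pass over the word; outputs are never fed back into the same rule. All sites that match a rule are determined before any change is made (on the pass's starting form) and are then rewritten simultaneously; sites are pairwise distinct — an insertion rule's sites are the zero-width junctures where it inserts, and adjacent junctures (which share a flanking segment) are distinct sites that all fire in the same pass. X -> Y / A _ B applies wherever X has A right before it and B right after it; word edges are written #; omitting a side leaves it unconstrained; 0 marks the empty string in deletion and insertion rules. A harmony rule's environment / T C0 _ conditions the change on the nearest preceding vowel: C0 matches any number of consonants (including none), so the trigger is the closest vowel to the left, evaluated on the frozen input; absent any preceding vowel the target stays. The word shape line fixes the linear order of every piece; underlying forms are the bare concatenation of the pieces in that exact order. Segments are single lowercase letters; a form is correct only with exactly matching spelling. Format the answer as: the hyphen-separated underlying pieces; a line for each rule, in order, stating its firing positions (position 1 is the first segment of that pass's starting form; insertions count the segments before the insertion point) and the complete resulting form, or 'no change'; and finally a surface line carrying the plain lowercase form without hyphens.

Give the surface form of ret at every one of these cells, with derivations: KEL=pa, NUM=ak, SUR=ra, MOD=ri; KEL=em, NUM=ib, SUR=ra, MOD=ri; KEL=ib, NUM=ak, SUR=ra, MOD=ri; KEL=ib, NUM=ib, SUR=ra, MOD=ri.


cell KEL=pa, NUM=ak, SUR=ra, MOD=ri:
underlying: ret-li-ra-g-is
1. e, i -> 0 / V _: no change
2. e -> o, i -> u / B C0 _: fires at position(s) 9: retliragus
surface: retliragus

cell KEL=em, NUM=ib, SUR=ra, MOD=ri:
underlying: ret-di-ra-p-is
1. e, i -> 0 / V _: no change
2. e -> o, i -> u / B C0 _: fires at position(s) 9: retdirapus
surface: retdirapus

cell KEL=ib, NUM=ak, SUR=ra, MOD=ri:
underlying: ret-li-ra-na-is
1. e, i -> 0 / V _: fires at position(s) 10: retliranas
2. e -> o, i -> u / B C0 _: no change
surface: retliranas

cell KEL=ib, NUM=ib, SUR=ra, MOD=ri:
underlying: ret-di-ra-na-is
1. e, i -> 0 / V _: fires at position(s) 10: retdiranas
2. e -> o, i -> u / B C0 _: no change
surface: retdiranas


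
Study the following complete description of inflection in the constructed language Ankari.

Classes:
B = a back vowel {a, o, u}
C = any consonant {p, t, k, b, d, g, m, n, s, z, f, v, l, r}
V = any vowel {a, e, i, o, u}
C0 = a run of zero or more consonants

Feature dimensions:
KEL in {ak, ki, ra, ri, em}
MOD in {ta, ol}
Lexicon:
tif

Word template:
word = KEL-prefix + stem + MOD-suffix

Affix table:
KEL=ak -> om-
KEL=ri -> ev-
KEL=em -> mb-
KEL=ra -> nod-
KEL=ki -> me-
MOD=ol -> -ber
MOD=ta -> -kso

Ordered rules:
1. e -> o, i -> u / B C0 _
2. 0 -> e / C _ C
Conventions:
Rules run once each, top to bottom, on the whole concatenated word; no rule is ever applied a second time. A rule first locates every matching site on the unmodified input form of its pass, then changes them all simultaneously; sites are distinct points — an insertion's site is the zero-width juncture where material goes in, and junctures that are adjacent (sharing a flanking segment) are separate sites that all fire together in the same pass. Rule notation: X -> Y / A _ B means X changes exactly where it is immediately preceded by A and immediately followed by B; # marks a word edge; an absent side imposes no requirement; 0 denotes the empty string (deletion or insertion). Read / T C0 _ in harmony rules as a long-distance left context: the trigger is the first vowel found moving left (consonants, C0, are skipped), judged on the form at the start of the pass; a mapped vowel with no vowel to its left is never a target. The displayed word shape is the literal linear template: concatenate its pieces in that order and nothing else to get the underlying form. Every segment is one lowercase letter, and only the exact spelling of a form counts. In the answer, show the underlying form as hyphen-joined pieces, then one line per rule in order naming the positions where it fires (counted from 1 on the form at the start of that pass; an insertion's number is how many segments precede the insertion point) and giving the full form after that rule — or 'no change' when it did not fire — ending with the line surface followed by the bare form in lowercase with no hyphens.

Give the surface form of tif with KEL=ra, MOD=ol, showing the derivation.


underlying: nod-tif-ber
1. e -> o, i -> u / B C0 _: fires at position(s) 5: nodtufber
2. 0 -> e / C _ C: inserts after position(s) 3, 6: nodetufeber
surface: nodetufeber


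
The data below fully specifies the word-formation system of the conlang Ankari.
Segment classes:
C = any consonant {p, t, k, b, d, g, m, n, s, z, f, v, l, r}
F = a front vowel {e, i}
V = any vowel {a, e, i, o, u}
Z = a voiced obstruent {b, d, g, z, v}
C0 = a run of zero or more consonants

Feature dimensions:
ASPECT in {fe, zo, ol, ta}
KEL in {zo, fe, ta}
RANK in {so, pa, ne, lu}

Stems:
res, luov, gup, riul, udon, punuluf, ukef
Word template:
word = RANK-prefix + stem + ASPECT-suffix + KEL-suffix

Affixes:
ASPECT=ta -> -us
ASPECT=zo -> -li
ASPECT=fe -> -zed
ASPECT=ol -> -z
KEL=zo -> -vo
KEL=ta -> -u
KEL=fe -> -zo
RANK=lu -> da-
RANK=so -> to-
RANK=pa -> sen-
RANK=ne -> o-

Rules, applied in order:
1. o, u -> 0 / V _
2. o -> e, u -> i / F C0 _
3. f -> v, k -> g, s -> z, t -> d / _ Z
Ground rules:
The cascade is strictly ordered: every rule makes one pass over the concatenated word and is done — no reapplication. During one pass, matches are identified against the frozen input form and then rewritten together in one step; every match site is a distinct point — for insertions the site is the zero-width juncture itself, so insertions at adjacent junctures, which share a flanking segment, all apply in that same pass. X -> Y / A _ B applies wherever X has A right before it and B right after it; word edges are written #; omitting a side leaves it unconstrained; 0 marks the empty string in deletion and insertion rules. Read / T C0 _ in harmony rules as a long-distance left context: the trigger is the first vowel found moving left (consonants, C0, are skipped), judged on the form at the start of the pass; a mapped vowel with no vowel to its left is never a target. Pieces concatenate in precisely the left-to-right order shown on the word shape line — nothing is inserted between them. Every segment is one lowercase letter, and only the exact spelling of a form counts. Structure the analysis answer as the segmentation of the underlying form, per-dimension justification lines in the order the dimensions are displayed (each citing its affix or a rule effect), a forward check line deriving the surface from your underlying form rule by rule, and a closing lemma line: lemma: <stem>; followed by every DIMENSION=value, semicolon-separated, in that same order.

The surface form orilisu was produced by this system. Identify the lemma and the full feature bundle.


underlying: o-riul-us-u
ASPECT=ta - signalled by the affix -us
KEL=ta - signalled by the affix -u
RANK=ne - signalled by the affix o-
check: oriulusu -> orilusu -> orilisu -> orilisu
lemma: riul; ASPECT=ta; KEL=ta; RANK=ne


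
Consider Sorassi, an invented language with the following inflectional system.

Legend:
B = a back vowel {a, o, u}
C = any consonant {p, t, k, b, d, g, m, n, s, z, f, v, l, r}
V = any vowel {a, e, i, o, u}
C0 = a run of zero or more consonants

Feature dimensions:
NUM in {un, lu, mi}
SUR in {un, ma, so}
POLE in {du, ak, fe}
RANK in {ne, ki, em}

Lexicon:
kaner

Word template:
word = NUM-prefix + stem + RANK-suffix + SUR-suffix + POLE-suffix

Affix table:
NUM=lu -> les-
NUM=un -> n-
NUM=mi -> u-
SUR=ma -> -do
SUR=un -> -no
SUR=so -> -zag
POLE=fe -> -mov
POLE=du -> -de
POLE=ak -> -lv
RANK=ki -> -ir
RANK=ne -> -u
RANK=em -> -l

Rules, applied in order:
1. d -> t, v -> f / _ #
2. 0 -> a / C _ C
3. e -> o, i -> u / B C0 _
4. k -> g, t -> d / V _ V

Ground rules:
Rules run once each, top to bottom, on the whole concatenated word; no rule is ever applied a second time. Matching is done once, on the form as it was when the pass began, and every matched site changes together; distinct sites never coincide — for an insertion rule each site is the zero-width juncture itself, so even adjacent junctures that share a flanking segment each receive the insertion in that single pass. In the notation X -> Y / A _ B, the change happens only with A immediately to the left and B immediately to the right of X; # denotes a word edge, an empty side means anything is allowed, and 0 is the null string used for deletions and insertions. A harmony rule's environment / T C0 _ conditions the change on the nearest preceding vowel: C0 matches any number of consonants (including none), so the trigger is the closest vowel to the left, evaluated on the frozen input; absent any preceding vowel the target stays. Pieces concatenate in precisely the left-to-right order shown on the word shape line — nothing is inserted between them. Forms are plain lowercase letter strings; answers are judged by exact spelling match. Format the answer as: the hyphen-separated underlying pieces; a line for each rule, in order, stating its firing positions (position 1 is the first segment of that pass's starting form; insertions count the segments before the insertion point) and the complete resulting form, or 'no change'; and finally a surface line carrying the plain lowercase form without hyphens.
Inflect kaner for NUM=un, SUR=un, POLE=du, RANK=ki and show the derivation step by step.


underlying: n-kaner-ir-no-de
1. d -> t, v -> f / _ #: no change
2. 0 -> a / C _ C: inserts after position(s) 1, 8: nakaneriranode
3. e -> o, i -> u / B C0 _: fires at position(s) 6, 14: nakanoriranodo
4. k -> g, t -> d / V _ V: fires at position(s) 3: naganoriranodo
surface: naganoriranodo


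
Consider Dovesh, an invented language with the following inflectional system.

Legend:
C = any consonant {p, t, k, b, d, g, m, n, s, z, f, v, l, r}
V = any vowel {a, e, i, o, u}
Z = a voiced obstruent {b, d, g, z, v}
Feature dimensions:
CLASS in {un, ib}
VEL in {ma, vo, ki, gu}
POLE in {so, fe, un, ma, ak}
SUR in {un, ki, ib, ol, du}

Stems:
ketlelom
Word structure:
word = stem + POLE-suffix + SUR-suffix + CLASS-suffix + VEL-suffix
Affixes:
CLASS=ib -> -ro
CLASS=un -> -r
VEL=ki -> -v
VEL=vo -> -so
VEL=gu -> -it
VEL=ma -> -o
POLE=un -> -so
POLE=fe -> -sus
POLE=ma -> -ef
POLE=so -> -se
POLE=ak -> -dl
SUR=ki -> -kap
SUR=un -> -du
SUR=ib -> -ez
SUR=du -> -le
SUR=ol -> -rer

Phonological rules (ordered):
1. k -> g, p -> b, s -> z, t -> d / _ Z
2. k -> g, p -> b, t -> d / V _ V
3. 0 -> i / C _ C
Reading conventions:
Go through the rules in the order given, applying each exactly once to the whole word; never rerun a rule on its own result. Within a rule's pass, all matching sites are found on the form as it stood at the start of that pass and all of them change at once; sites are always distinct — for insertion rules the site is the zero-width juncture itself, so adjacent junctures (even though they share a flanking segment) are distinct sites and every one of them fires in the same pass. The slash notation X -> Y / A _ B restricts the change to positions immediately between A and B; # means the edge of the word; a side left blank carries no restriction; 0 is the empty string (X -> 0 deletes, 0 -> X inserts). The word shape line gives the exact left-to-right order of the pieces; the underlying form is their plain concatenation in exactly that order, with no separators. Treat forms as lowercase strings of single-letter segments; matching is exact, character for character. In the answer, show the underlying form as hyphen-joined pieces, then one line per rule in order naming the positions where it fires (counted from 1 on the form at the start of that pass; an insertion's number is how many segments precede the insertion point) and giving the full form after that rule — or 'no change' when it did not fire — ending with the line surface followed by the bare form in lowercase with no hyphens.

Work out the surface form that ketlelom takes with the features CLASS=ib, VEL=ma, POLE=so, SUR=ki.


underlying: ketlelom-se-kap-ro-o
1. k -> g, p -> b, s -> z, t -> d / _ Z: no change
2. k -> g, p -> b, t -> d / V _ V: fires at position(s) 11: ketlelomsegaproo
3. 0 -> i / C _ C: inserts after position(s) 3, 8, 13: ketilelomisegapiroo
surface: ketilelomisegapiroo


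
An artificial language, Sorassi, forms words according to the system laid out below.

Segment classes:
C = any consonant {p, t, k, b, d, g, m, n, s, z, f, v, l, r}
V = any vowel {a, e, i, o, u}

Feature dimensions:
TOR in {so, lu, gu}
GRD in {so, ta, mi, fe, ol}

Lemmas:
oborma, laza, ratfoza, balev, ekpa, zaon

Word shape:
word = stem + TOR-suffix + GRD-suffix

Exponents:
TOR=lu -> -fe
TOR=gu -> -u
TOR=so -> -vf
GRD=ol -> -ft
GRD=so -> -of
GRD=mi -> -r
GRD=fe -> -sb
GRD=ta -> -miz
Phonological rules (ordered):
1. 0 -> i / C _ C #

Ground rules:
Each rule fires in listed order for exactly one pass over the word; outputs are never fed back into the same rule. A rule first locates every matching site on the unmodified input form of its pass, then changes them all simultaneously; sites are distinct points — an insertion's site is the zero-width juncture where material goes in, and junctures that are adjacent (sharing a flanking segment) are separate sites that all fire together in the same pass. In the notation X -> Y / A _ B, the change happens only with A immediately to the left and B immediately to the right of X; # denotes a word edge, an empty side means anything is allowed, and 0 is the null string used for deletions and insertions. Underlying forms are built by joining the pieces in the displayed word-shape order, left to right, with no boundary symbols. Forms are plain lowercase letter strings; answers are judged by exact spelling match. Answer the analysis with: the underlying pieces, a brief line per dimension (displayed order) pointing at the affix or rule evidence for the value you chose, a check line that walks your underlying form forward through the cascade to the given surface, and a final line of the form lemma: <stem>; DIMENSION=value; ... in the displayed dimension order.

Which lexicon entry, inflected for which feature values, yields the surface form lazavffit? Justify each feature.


underlying: laza-vf-ft
TOR=so - signalled by the affix -vf
GRD=ol - signalled by the affix -ft
check: lazavfft -> lazavffit
lemma: laza; TOR=so; GRD=ol


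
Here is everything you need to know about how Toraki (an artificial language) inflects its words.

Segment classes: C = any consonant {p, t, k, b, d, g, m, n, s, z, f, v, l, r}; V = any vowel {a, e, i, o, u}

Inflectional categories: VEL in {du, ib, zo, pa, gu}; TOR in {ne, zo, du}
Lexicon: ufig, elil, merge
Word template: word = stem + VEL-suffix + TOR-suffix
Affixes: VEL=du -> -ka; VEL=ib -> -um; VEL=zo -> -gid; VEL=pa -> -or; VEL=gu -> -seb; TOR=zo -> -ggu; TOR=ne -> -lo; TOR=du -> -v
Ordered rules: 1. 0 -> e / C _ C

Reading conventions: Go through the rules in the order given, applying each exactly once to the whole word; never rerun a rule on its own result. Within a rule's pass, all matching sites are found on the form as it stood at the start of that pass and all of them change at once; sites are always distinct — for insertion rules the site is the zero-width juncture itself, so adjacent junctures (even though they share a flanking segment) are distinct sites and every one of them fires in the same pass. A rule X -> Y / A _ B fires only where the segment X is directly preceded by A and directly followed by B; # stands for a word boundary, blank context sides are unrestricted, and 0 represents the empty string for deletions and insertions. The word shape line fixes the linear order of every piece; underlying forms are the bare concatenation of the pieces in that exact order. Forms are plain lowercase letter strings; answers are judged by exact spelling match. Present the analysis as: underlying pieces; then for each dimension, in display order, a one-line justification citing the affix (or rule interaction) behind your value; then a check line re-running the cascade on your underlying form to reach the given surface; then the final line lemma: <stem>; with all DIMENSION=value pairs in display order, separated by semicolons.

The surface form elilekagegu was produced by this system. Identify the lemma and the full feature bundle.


underlying: elil-ka-ggu
VEL=du - signalled by the affix -ka
TOR=zo - signalled by the affix -ggu
check: elilkaggu -> elilekagegu
lemma: elil; VEL=du; TOR=zo


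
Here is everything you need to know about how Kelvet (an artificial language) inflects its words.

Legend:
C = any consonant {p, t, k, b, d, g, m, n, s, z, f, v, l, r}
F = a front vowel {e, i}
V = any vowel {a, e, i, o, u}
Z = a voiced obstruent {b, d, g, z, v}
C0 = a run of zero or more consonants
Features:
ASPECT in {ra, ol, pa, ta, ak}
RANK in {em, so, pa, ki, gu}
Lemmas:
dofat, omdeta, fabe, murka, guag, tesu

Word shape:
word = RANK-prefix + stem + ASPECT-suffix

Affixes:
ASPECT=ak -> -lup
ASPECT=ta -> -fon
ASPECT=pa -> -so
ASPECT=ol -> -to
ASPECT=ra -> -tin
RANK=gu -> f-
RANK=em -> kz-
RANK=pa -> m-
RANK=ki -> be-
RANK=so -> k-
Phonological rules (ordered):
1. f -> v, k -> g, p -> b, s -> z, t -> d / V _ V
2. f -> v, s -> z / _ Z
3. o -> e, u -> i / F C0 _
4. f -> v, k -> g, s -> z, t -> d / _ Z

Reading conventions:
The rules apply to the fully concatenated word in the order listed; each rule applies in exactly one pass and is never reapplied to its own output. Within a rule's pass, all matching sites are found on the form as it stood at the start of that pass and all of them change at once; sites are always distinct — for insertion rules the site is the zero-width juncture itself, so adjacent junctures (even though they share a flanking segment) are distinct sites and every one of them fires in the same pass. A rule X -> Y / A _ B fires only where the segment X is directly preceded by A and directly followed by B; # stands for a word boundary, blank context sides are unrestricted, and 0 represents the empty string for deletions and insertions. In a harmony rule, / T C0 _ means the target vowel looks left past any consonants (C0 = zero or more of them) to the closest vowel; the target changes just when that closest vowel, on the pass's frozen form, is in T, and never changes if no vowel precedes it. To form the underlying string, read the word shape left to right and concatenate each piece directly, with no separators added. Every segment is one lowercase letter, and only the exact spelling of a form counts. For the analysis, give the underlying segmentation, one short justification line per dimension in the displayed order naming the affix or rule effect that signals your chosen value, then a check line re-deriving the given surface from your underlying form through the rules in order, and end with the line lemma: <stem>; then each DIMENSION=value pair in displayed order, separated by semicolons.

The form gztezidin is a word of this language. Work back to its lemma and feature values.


underlying: kz-tesu-tin
ASPECT=ra - signalled by the affix -tin
RANK=em - signalled by the affix kz-
check: kztesutin -> kztezudin -> kztezudin -> kztezidin -> gztezidin
lemma: tesu; ASPECT=ra; RANK=em


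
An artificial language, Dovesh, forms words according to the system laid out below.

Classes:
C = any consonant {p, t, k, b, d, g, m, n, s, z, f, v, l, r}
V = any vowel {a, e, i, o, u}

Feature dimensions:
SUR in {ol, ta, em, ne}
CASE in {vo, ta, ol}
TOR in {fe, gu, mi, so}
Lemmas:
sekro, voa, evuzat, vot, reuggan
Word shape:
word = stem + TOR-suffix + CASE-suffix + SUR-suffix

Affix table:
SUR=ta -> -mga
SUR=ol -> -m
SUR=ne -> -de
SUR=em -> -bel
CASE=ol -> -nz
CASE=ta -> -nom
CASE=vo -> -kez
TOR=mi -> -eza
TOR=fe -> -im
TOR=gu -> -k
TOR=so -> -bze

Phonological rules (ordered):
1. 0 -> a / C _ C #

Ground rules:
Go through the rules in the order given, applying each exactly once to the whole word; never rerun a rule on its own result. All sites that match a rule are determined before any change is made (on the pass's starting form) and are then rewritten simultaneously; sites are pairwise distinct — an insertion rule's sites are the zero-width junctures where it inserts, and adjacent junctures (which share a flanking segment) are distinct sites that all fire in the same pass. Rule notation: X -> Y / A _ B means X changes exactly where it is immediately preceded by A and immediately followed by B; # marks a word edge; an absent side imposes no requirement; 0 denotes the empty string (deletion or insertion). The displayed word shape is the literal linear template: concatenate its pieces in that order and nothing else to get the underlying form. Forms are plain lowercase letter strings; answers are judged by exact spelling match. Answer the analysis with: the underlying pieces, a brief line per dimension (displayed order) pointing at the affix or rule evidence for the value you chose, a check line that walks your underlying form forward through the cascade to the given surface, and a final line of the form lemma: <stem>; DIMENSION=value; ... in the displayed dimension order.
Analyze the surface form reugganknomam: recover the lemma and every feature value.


underlying: reuggan-k-nom-m
SUR=ol - signalled by the affix -m
CASE=ta - signalled by the affix -nom
TOR=gu - signalled by the affix -k
check: reugganknomm -> reugganknomam
lemma: reuggan; SUR=ol; CASE=ta; TOR=gu


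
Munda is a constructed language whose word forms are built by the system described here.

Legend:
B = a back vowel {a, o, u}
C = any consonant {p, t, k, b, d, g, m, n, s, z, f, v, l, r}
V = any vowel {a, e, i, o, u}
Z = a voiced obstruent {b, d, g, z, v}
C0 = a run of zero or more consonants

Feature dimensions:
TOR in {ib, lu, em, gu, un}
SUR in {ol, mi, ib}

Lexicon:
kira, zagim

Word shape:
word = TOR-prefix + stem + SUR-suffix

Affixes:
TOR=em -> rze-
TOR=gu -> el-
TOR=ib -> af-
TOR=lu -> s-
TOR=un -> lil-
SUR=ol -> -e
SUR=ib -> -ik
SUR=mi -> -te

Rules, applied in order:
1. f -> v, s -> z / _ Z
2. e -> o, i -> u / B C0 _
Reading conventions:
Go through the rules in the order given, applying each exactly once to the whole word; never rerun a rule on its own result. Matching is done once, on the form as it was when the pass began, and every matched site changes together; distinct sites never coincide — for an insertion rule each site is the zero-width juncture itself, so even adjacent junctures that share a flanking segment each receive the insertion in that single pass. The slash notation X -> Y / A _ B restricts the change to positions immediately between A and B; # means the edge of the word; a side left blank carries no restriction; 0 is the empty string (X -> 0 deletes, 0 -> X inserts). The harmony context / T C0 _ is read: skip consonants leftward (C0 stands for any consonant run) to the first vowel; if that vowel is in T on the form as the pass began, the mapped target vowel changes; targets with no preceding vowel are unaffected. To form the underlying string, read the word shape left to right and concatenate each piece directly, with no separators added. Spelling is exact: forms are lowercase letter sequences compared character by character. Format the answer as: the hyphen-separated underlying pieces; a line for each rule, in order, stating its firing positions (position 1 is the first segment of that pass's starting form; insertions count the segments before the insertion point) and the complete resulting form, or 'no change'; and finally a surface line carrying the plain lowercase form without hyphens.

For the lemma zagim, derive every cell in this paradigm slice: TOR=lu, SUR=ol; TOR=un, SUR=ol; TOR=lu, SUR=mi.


cell TOR=lu, SUR=ol:
underlying: s-zagim-e
1. f -> v, s -> z / _ Z: fires at position(s) 1: zzagime
2. e -> o, i -> u / B C0 _: fires at position(s) 5: zzagume
surface: zzagume

cell TOR=un, SUR=ol:
underlying: lil-zagim-e
1. f -> v, s -> z / _ Z: no change
2. e -> o, i -> u / B C0 _: fires at position(s) 7: lilzagume
surface: lilzagume

cell TOR=lu, SUR=mi:
underlying: s-zagim-te
1. f -> v, s -> z / _ Z: fires at position(s) 1: zzagimte
2. e -> o, i -> u / B C0 _: fires at position(s) 5: zzagumte
surface: zzagumte


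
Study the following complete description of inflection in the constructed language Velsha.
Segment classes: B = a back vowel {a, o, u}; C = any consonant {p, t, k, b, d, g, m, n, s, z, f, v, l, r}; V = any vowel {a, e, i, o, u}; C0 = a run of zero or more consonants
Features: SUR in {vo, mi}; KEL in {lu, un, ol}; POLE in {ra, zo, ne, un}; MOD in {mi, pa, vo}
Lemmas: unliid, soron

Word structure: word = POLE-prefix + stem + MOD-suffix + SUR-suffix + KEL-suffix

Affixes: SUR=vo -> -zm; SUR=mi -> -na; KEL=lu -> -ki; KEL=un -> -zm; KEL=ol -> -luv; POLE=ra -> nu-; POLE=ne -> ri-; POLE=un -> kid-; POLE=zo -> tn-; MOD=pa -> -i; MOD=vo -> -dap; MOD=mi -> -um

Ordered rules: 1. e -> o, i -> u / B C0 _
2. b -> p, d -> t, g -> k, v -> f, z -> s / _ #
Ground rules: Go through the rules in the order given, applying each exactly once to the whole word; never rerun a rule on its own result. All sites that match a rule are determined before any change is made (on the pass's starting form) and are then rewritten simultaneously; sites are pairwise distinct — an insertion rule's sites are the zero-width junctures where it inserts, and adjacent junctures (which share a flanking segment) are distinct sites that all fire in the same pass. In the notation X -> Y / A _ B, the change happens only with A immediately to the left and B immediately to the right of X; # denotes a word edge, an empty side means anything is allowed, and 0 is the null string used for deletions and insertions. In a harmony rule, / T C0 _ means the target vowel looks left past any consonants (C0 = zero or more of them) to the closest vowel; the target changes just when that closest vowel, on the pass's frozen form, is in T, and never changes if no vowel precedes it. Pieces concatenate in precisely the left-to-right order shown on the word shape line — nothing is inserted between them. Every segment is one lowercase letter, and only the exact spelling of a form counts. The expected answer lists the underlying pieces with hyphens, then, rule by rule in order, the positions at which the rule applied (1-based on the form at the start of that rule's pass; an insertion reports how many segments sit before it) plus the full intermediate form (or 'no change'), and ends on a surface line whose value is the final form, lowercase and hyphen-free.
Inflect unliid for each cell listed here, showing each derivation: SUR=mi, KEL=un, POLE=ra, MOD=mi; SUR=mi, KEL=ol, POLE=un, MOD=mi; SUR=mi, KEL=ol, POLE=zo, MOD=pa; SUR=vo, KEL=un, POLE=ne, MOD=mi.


cell SUR=mi, KEL=un, POLE=ra, MOD=mi:
underlying: nu-unliid-um-na-zm
1. e -> o, i -> u / B C0 _: fires at position(s) 6: nuunluidumnazm
2. b -> p, d -> t, g -> k, v -> f, z -> s / _ #: no change
surface: nuunluidumnazm

cell SUR=mi, KEL=ol, POLE=un, MOD=mi:
underlying: kid-unliid-um-na-luv
1. e -> o, i -> u / B C0 _: fires at position(s) 7: kidunluidumnaluv
2. b -> p, d -> t, g -> k, v -> f, z -> s / _ #: fires at position(s) 16: kidunluidumnaluf
surface: kidunluidumnaluf

cell SUR=mi, KEL=ol, POLE=zo, MOD=pa:
underlying: tn-unliid-i-na-luv
1. e -> o, i -> u / B C0 _: fires at position(s) 6: tnunluidinaluv
2. b -> p, d -> t, g -> k, v -> f, z -> s / _ #: fires at position(s) 14: tnunluidinaluf
surface: tnunluidinaluf

cell SUR=vo, KEL=un, POLE=ne, MOD=mi:
underlying: ri-unliid-um-zm-zm
1. e -> o, i -> u / B C0 _: fires at position(s) 6: riunluidumzmzm
2. b -> p, d -> t, g -> k, v -> f, z -> s / _ #: no change
surface: riunluidumzmzm
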